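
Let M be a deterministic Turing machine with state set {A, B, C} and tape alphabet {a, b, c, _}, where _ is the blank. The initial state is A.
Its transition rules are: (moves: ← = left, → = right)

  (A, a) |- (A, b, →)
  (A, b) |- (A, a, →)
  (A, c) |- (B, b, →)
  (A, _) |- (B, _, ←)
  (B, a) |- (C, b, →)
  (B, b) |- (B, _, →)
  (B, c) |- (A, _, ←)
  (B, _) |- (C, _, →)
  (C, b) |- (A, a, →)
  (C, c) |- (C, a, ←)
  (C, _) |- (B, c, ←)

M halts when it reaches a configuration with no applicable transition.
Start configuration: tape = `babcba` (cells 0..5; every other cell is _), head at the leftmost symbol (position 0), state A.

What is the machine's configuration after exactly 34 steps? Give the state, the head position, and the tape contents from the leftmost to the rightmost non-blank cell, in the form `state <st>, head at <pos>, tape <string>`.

state C, head at 0, tape baaa_a

A | [b]abcba_   read b → write a, move →, go to A
A | a[a]bcba_   read a → write b, move →, go to A
A | ab[b]cba_   read b → write a, move →, go to A
A | aba[c]ba_   read c → write b, move →, go to B
B | abab[b]a_   read b → write _, move →, go to B
B | abab_[a]_   read a → write b, move →, go to C
C | abab_b[_]   read _ → write c, move ←, go to B
B | abab_[b]c   read b → write _, move →, go to B
B | abab__[c]   read c → write _, move ←, go to A
A | abab_[_]_   read _ → write _, move ←, go to B
B | abab[_]__   read _ → write _, move →, go to C
C | abab_[_]_   read _ → write c, move ←, go to B
B | abab[_]c_   read _ → write _, move →, go to C
C | abab_[c]_   read c → write a, move ←, go to C
C | abab[_]a_   read _ → write c, move ←, go to B
B | aba[b]ca_   read b → write _, move →, go to B
B | aba_[c]a_   read c → write _, move ←, go to A
A | aba[_]_a_   read _ → write _, move ←, go to B
B | ab[a]__a_   read a → write b, move →, go to C
C | abb[_]_a_   read _ → write c, move ←, go to B
B | ab[b]c_a_   read b → write _, move →, go to B
B | ab_[c]_a_   read c → write _, move ←, go to A
A | ab[_]__a_   read _ → write _, move ←, go to B
B | a[b]___a_   read b → write _, move →, go to B
B | a_[_]__a_   read _ → write _, move →, go to C
C | a__[_]_a_   read _ → write c, move ←, go to B
B | a_[_]c_a_   read _ → write _, move →, go to C
C | a__[c]_a_   read c → write a, move ←, go to C
C | a_[_]a_a_   read _ → write c, move ←, go to B
B | a[_]ca_a_   read _ → write _, move →, go to C
C | a_[c]a_a_   read c → write a, move ←, go to C
C | a[_]aa_a_   read _ → write c, move ←, go to B
B | [a]caa_a_   read a → write b, move →, go to C
C | b[c]aa_a_   read c → write a, move ←, go to C
C | [b]aaa_a_
After 34 steps: state C, head at 0, tape baaa_a.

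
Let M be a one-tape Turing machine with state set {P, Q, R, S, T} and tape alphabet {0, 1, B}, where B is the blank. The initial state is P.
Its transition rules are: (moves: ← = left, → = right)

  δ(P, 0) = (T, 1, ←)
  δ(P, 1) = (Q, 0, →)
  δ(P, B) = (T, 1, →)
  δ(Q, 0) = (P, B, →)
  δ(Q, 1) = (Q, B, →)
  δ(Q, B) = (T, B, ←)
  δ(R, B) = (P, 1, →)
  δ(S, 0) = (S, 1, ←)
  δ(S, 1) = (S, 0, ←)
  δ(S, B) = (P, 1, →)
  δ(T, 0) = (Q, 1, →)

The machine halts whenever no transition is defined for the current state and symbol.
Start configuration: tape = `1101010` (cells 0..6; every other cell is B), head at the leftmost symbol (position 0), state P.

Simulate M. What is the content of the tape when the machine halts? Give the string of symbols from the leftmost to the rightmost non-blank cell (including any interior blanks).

P | [1]101010BB   read 1 → write 0, move →, go to Q
Q | 0[1]01010BB   read 1 → write B, move →, go to Q
Q | 0B[0]1010BB   read 0 → write B, move →, go to P
P | 0BB[1]010BB   read 1 → write 0, move →, go to Q
Q | 0BB0[0]10BB   read 0 → write B, move →, go to P
P | 0BB0B[1]0BB   read 1 → write 0, move →, go to Q
Q | 0BB0B0[0]BB   read 0 → write B, move →, go to P
P | 0BB0B0B[B]B   read B → write 1, move →, go to T
T | 0BB0B0B1[B]
The non-blank tape span at halt is 0BB0B0B1.

0BB0B0B1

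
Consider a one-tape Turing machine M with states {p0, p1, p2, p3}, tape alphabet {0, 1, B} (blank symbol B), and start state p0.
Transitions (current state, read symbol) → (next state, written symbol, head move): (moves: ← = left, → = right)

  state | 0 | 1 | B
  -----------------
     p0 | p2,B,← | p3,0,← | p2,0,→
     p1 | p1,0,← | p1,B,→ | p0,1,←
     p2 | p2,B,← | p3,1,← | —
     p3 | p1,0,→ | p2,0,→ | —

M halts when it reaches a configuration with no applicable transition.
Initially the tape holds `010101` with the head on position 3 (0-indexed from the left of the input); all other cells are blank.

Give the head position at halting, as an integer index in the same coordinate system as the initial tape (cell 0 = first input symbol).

p0 | B010[1]01   read 1 → write 0, move ←, go to p3
p3 | B01[0]001   read 0 → write 0, move →, go to p1
p1 | B010[0]01   read 0 → write 0, move ←, go to p1
p1 | B01[0]001   read 0 → write 0, move ←, go to p1
p1 | B0[1]0001   read 1 → write B, move →, go to p1
p1 | B0B[0]001   read 0 → write 0, move ←, go to p1
p1 | B0[B]0001   read B → write 1, move ←, go to p0
p0 | B[0]10001   read 0 → write B, move ←, go to p2
p2 | [B]B10001
At halt the head is at cell -1.

-1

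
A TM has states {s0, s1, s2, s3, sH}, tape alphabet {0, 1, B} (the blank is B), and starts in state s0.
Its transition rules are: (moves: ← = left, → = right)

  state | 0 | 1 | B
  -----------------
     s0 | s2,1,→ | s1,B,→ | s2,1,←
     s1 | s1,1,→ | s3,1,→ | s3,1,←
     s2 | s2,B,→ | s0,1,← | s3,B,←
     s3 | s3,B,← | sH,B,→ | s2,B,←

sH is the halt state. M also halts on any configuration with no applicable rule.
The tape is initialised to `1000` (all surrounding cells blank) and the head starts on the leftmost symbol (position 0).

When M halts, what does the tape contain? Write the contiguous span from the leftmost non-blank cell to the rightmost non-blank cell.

11B1

state=s0 head=0 tape=[1]000B   (s0,1)→(s1,B,→)
state=s1 head=1 tape=B[0]00B   (s1,0)→(s1,1,→)
state=s1 head=2 tape=B1[0]0B   (s1,0)→(s1,1,→)
state=s1 head=3 tape=B11[0]B   (s1,0)→(s1,1,→)
state=s1 head=4 tape=B111[B]   (s1,B)→(s3,1,←)
state=s3 head=3 tape=B11[1]1   (s3,1)→(sH,B,→)
state=sH head=4 tape=B11B[1]
The non-blank tape span at halt is 11B1.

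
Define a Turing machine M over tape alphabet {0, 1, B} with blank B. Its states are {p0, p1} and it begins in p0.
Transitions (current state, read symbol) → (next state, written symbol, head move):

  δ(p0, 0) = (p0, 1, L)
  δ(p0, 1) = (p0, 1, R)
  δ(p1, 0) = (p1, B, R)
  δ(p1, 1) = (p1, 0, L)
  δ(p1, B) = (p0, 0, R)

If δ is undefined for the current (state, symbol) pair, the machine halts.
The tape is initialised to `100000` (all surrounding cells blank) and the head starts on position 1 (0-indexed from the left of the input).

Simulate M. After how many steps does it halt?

p0 | 1[0]0000B   read 0 → write 1, move L, go to p0
p0 | [1]10000B   read 1 → write 1, move R, go to p0
p0 | 1[1]0000B   read 1 → write 1, move R, go to p0
p0 | 11[0]000B   read 0 → write 1, move L, go to p0
p0 | 1[1]1000B   read 1 → write 1, move R, go to p0
p0 | 11[1]000B   read 1 → write 1, move R, go to p0
p0 | 111[0]00B   read 0 → write 1, move L, go to p0
p0 | 11[1]100B   read 1 → write 1, move R, go to p0
p0 | 111[1]00B   read 1 → write 1, move R, go to p0
p0 | 1111[0]0B   read 0 → write 1, move L, go to p0
p0 | 111[1]10B   read 1 → write 1, move R, go to p0
p0 | 1111[1]0B   read 1 → write 1, move R, go to p0
p0 | 11111[0]B   read 0 → write 1, move L, go to p0
p0 | 1111[1]1B   read 1 → write 1, move R, go to p0
p0 | 11111[1]B   read 1 → write 1, move R, go to p0
p0 | 111111[B]
M halts after 15 transitions.

15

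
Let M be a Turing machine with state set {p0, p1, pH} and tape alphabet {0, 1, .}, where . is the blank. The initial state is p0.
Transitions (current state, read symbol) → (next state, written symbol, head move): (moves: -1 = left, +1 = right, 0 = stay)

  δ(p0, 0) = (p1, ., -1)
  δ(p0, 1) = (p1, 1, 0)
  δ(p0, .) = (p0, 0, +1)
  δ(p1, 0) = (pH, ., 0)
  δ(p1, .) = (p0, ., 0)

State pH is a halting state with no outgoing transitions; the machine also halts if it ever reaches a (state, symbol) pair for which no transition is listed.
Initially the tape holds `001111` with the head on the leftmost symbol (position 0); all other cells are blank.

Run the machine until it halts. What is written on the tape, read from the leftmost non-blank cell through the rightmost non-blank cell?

0..1111

state=p0 head=0 tape=.[0]01111   (p0,0)→(p1,.,-1)
state=p1 head=-1 tape=[.].01111   (p1,.)→(p0,.,0)
state=p0 head=-1 tape=[.].01111   (p0,.)→(p0,0,+1)
state=p0 head=0 tape=0[.]01111   (p0,.)→(p0,0,+1)
state=p0 head=1 tape=00[0]1111   (p0,0)→(p1,.,-1)
state=p1 head=0 tape=0[0].1111   (p1,0)→(pH,.,0)
state=pH head=0 tape=0[.].1111
The non-blank tape span at halt is 0..1111.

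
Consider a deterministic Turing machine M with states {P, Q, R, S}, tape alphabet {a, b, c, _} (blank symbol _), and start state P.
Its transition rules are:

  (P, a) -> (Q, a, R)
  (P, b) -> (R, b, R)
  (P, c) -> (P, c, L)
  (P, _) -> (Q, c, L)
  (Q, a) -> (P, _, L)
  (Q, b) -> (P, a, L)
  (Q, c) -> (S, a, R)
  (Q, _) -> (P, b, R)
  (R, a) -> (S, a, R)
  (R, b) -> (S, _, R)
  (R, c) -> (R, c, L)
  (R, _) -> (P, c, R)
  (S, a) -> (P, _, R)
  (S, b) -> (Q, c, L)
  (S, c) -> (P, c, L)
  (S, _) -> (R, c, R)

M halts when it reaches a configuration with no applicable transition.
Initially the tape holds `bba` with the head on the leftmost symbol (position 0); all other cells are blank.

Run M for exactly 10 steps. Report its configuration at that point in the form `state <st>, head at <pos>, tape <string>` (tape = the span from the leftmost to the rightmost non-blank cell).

state=P head=0 tape=[b]ba_   (P,b)→(R,b,R)
state=R head=1 tape=b[b]a_   (R,b)→(S,_,R)
state=S head=2 tape=b_[a]_   (S,a)→(P,_,R)
state=P head=3 tape=b__[_]   (P,_)→(Q,c,L)
state=Q head=2 tape=b_[_]c   (Q,_)→(P,b,R)
state=P head=3 tape=b_b[c]   (P,c)→(P,c,L)
state=P head=2 tape=b_[b]c   (P,b)→(R,b,R)
state=R head=3 tape=b_b[c]   (R,c)→(R,c,L)
state=R head=2 tape=b_[b]c   (R,b)→(S,_,R)
state=S head=3 tape=b__[c]   (S,c)→(P,c,L)
state=P head=2 tape=b_[_]c
After 10 steps: state P, head at 2, tape b__c.

state P, head at 2, tape b__c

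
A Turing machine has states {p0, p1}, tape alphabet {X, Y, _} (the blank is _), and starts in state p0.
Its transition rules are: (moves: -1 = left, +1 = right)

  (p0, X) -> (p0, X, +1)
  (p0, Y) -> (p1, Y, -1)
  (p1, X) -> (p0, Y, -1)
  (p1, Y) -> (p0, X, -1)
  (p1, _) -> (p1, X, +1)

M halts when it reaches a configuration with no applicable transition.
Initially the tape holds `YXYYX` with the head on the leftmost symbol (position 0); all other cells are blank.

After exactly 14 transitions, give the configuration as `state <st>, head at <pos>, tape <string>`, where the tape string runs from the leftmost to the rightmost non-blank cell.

p0 | __[Y]XYYX   read Y → write Y, move -1, go to p1
p1 | _[_]YXYYX   read _ → write X, move +1, go to p1
p1 | _X[Y]XYYX   read Y → write X, move -1, go to p0
p0 | _[X]XXYYX   read X → write X, move +1, go to p0
p0 | _X[X]XYYX   read X → write X, move +1, go to p0
p0 | _XX[X]YYX   read X → write X, move +1, go to p0
p0 | _XXX[Y]YX   read Y → write Y, move -1, go to p1
p1 | _XX[X]YYX   read X → write Y, move -1, go to p0
p0 | _X[X]YYYX   read X → write X, move +1, go to p0
p0 | _XX[Y]YYX   read Y → write Y, move -1, go to p1
p1 | _X[X]YYYX   read X → write Y, move -1, go to p0
p0 | _[X]YYYYX   read X → write X, move +1, go to p0
p0 | _X[Y]YYYX   read Y → write Y, move -1, go to p1
p1 | _[X]YYYYX   read X → write Y, move -1, go to p0
p0 | [_]YYYYYX
After 14 steps: state p0, head at -2, tape YYYYYX.

state p0, head at -2, tape YYYYYX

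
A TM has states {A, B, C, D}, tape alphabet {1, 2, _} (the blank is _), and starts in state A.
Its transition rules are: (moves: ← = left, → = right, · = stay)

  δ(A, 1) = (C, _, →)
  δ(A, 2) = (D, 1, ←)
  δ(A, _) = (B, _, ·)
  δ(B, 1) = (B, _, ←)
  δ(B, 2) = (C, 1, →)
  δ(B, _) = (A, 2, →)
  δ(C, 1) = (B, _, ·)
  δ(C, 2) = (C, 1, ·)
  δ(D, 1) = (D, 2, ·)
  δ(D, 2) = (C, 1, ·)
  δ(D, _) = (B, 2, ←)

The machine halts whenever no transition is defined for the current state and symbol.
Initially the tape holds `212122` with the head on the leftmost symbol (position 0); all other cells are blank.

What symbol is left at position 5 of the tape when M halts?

A | __[2]12122_   read 2 → write 1, move ←, go to D
D | _[_]112122_   read _ → write 2, move ←, go to B
B | [_]2112122_   read _ → write 2, move →, go to A
A | 2[2]112122_   read 2 → write 1, move ←, go to D
D | [2]1112122_   read 2 → write 1, move ·, go to C
C | [1]1112122_   read 1 → write _, move ·, go to B
B | [_]1112122_   read _ → write 2, move →, go to A
A | 2[1]112122_   read 1 → write _, move →, go to C
C | 2_[1]12122_   read 1 → write _, move ·, go to B
B | 2_[_]12122_   read _ → write 2, move →, go to A
A | 2_2[1]2122_   read 1 → write _, move →, go to C
C | 2_2_[2]122_   read 2 → write 1, move ·, go to C
C | 2_2_[1]122_   read 1 → write _, move ·, go to B
B | 2_2_[_]122_   read _ → write 2, move →, go to A
A | 2_2_2[1]22_   read 1 → write _, move →, go to C
C | 2_2_2_[2]2_   read 2 → write 1, move ·, go to C
C | 2_2_2_[1]2_   read 1 → write _, move ·, go to B
B | 2_2_2_[_]2_   read _ → write 2, move →, go to A
A | 2_2_2_2[2]_   read 2 → write 1, move ←, go to D
D | 2_2_2_[2]1_   read 2 → write 1, move ·, go to C
C | 2_2_2_[1]1_   read 1 → write _, move ·, go to B
B | 2_2_2_[_]1_   read _ → write 2, move →, go to A
A | 2_2_2_2[1]_   read 1 → write _, move →, go to C
C | 2_2_2_2_[_]
Cell 5 holds _ when M halts.

_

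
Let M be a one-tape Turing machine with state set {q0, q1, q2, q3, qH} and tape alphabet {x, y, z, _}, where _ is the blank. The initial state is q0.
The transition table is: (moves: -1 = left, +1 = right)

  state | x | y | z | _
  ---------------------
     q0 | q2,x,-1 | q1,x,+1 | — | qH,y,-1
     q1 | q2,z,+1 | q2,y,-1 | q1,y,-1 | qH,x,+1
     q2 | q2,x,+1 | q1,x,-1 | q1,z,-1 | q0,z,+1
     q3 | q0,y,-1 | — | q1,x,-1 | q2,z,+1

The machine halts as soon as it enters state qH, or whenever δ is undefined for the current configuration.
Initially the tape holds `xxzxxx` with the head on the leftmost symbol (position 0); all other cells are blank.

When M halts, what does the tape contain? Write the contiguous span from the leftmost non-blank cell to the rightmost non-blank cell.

xzxxzxxx

q0 | __[x]xzxxx   read x → write x, move -1, go to q2
q2 | _[_]xxzxxx   read _ → write z, move +1, go to q0
q0 | _z[x]xzxxx   read x → write x, move -1, go to q2
q2 | _[z]xxzxxx   read z → write z, move -1, go to q1
q1 | [_]zxxzxxx   read _ → write x, move +1, go to qH
qH | x[z]xxzxxx
The non-blank tape span at halt is xzxxzxxx.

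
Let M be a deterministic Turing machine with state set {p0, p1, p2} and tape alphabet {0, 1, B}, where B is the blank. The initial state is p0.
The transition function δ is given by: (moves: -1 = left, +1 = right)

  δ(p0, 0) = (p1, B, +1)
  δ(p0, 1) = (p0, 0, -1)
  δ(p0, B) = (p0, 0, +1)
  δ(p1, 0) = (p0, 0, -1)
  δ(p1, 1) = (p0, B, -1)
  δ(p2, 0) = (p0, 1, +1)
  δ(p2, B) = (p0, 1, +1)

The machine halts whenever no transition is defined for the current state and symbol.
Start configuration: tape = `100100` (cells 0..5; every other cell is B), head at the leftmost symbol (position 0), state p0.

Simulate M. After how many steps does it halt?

16

state=p0 head=0 tape=B[1]00100B   (p0,1)→(p0,0,-1)
state=p0 head=-1 tape=[B]000100B   (p0,B)→(p0,0,+1)
state=p0 head=0 tape=0[0]00100B   (p0,0)→(p1,B,+1)
state=p1 head=1 tape=0B[0]0100B   (p1,0)→(p0,0,-1)
state=p0 head=0 tape=0[B]00100B   (p0,B)→(p0,0,+1)
state=p0 head=1 tape=00[0]0100B   (p0,0)→(p1,B,+1)
state=p1 head=2 tape=00B[0]100B   (p1,0)→(p0,0,-1)
state=p0 head=1 tape=00[B]0100B   (p0,B)→(p0,0,+1)
state=p0 head=2 tape=000[0]100B   (p0,0)→(p1,B,+1)
state=p1 head=3 tape=000B[1]00B   (p1,1)→(p0,B,-1)
state=p0 head=2 tape=000[B]B00B   (p0,B)→(p0,0,+1)
state=p0 head=3 tape=0000[B]00B   (p0,B)→(p0,0,+1)
state=p0 head=4 tape=00000[0]0B   (p0,0)→(p1,B,+1)
state=p1 head=5 tape=00000B[0]B   (p1,0)→(p0,0,-1)
state=p0 head=4 tape=00000[B]0B   (p0,B)→(p0,0,+1)
state=p0 head=5 tape=000000[0]B   (p0,0)→(p1,B,+1)
state=p1 head=6 tape=000000B[B]
M halts after 16 transitions.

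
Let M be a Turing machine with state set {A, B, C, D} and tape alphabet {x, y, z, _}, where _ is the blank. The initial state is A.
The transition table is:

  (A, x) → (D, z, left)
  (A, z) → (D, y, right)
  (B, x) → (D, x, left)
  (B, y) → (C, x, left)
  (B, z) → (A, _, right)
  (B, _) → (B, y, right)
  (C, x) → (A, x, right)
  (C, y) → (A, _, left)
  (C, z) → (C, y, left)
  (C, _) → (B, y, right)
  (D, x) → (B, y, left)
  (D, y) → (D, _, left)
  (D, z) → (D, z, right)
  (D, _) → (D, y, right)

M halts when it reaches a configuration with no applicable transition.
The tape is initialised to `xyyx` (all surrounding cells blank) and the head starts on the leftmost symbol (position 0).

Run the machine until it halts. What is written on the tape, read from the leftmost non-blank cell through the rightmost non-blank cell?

A | _[x]yyx   read x → write z, move left, go to D
D | [_]zyyx   read _ → write y, move right, go to D
D | y[z]yyx   read z → write z, move right, go to D
D | yz[y]yx   read y → write _, move left, go to D
D | y[z]_yx   read z → write z, move right, go to D
D | yz[_]yx   read _ → write y, move right, go to D
D | yzy[y]x   read y → write _, move left, go to D
D | yz[y]_x   read y → write _, move left, go to D
D | y[z]__x   read z → write z, move right, go to D
D | yz[_]_x   read _ → write y, move right, go to D
D | yzy[_]x   read _ → write y, move right, go to D
D | yzyy[x]   read x → write y, move left, go to B
B | yzy[y]y   read y → write x, move left, go to C
C | yz[y]xy   read y → write _, move left, go to A
A | y[z]_xy   read z → write y, move right, go to D
D | yy[_]xy   read _ → write y, move right, go to D
D | yyy[x]y   read x → write y, move left, go to B
B | yy[y]yy   read y → write x, move left, go to C
C | y[y]xyy   read y → write _, move left, go to A
A | [y]_xyy
The non-blank tape span at halt is y_xyy.

y_xyy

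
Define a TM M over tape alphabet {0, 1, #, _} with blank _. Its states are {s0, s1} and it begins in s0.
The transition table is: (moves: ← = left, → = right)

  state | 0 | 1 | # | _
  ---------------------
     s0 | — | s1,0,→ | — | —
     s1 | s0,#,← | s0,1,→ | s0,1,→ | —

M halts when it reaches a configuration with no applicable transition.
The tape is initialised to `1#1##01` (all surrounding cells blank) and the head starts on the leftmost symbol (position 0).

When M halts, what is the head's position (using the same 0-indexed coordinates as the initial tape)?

4

s0 | [1]#1##01   read 1 → write 0, move →, go to s1
s1 | 0[#]1##01   read # → write 1, move →, go to s0
s0 | 01[1]##01   read 1 → write 0, move →, go to s1
s1 | 010[#]#01   read # → write 1, move →, go to s0
s0 | 0101[#]01
At halt the head is at cell 4.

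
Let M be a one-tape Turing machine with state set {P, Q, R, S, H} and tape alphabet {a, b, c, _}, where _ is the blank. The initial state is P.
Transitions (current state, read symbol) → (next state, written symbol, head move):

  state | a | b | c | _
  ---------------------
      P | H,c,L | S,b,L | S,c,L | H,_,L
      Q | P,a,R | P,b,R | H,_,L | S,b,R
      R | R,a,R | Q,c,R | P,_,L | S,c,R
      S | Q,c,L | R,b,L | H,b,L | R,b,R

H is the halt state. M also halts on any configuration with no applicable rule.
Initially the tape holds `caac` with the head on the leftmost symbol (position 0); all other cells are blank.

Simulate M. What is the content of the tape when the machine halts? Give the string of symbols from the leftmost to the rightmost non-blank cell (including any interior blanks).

state=P head=0 tape=______[c]aac   (P,c)→(S,c,L)
state=S head=-1 tape=_____[_]caac   (S,_)→(R,b,R)
state=R head=0 tape=_____b[c]aac   (R,c)→(P,_,L)
state=P head=-1 tape=_____[b]_aac   (P,b)→(S,b,L)
state=S head=-2 tape=____[_]b_aac   (S,_)→(R,b,R)
state=R head=-1 tape=____b[b]_aac   (R,b)→(Q,c,R)
state=Q head=0 tape=____bc[_]aac   (Q,_)→(S,b,R)
state=S head=1 tape=____bcb[a]ac   (S,a)→(Q,c,L)
state=Q head=0 tape=____bc[b]cac   (Q,b)→(P,b,R)
state=P head=1 tape=____bcb[c]ac   (P,c)→(S,c,L)
state=S head=0 tape=____bc[b]cac   (S,b)→(R,b,L)
state=R head=-1 tape=____b[c]bcac   (R,c)→(P,_,L)
state=P head=-2 tape=____[b]_bcac   (P,b)→(S,b,L)
state=S head=-3 tape=___[_]b_bcac   (S,_)→(R,b,R)
state=R head=-2 tape=___b[b]_bcac   (R,b)→(Q,c,R)
state=Q head=-1 tape=___bc[_]bcac   (Q,_)→(S,b,R)
state=S head=0 tape=___bcb[b]cac   (S,b)→(R,b,L)
state=R head=-1 tape=___bc[b]bcac   (R,b)→(Q,c,R)
state=Q head=0 tape=___bcc[b]cac   (Q,b)→(P,b,R)
state=P head=1 tape=___bccb[c]ac   (P,c)→(S,c,L)
state=S head=0 tape=___bcc[b]cac   (S,b)→(R,b,L)
state=R head=-1 tape=___bc[c]bcac   (R,c)→(P,_,L)
state=P head=-2 tape=___b[c]_bcac   (P,c)→(S,c,L)
state=S head=-3 tape=___[b]c_bcac   (S,b)→(R,b,L)
state=R head=-4 tape=__[_]bc_bcac   (R,_)→(S,c,R)
state=S head=-3 tape=__c[b]c_bcac   (S,b)→(R,b,L)
state=R head=-4 tape=__[c]bc_bcac   (R,c)→(P,_,L)
state=P head=-5 tape=_[_]_bc_bcac   (P,_)→(H,_,L)
state=H head=-6 tape=[_]__bc_bcac
The non-blank tape span at halt is bc_bcac.

bc_bcac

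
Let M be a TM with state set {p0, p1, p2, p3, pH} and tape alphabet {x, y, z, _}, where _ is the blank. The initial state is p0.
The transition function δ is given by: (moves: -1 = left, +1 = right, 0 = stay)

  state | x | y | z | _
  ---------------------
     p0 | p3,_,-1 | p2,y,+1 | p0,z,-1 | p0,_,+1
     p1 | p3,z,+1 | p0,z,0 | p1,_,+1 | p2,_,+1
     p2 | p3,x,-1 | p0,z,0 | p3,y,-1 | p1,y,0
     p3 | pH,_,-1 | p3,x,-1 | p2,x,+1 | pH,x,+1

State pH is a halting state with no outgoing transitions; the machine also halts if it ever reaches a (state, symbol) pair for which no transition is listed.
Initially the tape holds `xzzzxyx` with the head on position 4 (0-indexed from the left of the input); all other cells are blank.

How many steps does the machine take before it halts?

17

state=p0 head=4 tape=_xzzz[x]yx   (p0,x)→(p3,_,-1)
state=p3 head=3 tape=_xzz[z]_yx   (p3,z)→(p2,x,+1)
state=p2 head=4 tape=_xzzx[_]yx   (p2,_)→(p1,y,0)
state=p1 head=4 tape=_xzzx[y]yx   (p1,y)→(p0,z,0)
state=p0 head=4 tape=_xzzx[z]yx   (p0,z)→(p0,z,-1)
state=p0 head=3 tape=_xzz[x]zyx   (p0,x)→(p3,_,-1)
state=p3 head=2 tape=_xz[z]_zyx   (p3,z)→(p2,x,+1)
state=p2 head=3 tape=_xzx[_]zyx   (p2,_)→(p1,y,0)
state=p1 head=3 tape=_xzx[y]zyx   (p1,y)→(p0,z,0)
state=p0 head=3 tape=_xzx[z]zyx   (p0,z)→(p0,z,-1)
state=p0 head=2 tape=_xz[x]zzyx   (p0,x)→(p3,_,-1)
state=p3 head=1 tape=_x[z]_zzyx   (p3,z)→(p2,x,+1)
state=p2 head=2 tape=_xx[_]zzyx   (p2,_)→(p1,y,0)
state=p1 head=2 tape=_xx[y]zzyx   (p1,y)→(p0,z,0)
state=p0 head=2 tape=_xx[z]zzyx   (p0,z)→(p0,z,-1)
state=p0 head=1 tape=_x[x]zzzyx   (p0,x)→(p3,_,-1)
state=p3 head=0 tape=_[x]_zzzyx   (p3,x)→(pH,_,-1)
state=pH head=-1 tape=[_]__zzzyx
M halts after 17 transitions.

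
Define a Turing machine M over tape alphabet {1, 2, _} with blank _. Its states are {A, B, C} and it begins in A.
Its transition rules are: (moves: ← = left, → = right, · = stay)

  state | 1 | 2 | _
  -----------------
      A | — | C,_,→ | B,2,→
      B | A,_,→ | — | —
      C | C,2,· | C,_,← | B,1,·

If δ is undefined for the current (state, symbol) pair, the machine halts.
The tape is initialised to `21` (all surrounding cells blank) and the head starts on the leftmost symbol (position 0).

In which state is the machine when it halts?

A | [2]1_   read 2 → write _, move →, go to C
C | _[1]_   read 1 → write 2, move ·, go to C
C | _[2]_   read 2 → write _, move ←, go to C
C | [_]__   read _ → write 1, move ·, go to B
B | [1]__   read 1 → write _, move →, go to A
A | _[_]_   read _ → write 2, move →, go to B
B | _2[_]
No transition is defined for (B, _); M halts in state B.

B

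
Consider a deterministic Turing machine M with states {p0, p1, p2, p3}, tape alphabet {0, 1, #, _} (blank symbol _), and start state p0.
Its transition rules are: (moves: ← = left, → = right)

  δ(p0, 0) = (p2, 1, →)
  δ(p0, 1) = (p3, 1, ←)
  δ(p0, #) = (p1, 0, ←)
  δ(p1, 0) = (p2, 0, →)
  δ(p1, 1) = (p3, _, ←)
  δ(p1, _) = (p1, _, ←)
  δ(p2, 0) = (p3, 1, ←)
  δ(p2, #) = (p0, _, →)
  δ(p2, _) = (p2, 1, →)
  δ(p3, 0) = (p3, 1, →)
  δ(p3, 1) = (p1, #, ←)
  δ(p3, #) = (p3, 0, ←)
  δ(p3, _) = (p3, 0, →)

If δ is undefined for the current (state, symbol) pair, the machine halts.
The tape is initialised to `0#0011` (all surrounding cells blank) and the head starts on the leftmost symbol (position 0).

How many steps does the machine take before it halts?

18

state=p0 head=0 tape=_[0]#0011   (p0,0)→(p2,1,→)
state=p2 head=1 tape=_1[#]0011   (p2,#)→(p0,_,→)
state=p0 head=2 tape=_1_[0]011   (p0,0)→(p2,1,→)
state=p2 head=3 tape=_1_1[0]11   (p2,0)→(p3,1,←)
state=p3 head=2 tape=_1_[1]111   (p3,1)→(p1,#,←)
state=p1 head=1 tape=_1[_]#111   (p1,_)→(p1,_,←)
state=p1 head=0 tape=_[1]_#111   (p1,1)→(p3,_,←)
state=p3 head=-1 tape=[_]__#111   (p3,_)→(p3,0,→)
state=p3 head=0 tape=0[_]_#111   (p3,_)→(p3,0,→)
state=p3 head=1 tape=00[_]#111   (p3,_)→(p3,0,→)
state=p3 head=2 tape=000[#]111   (p3,#)→(p3,0,←)
state=p3 head=1 tape=00[0]0111   (p3,0)→(p3,1,→)
state=p3 head=2 tape=001[0]111   (p3,0)→(p3,1,→)
state=p3 head=3 tape=0011[1]11   (p3,1)→(p1,#,←)
state=p1 head=2 tape=001[1]#11   (p1,1)→(p3,_,←)
state=p3 head=1 tape=00[1]_#11   (p3,1)→(p1,#,←)
state=p1 head=0 tape=0[0]#_#11   (p1,0)→(p2,0,→)
state=p2 head=1 tape=00[#]_#11   (p2,#)→(p0,_,→)
state=p0 head=2 tape=00_[_]#11
M halts after 18 transitions.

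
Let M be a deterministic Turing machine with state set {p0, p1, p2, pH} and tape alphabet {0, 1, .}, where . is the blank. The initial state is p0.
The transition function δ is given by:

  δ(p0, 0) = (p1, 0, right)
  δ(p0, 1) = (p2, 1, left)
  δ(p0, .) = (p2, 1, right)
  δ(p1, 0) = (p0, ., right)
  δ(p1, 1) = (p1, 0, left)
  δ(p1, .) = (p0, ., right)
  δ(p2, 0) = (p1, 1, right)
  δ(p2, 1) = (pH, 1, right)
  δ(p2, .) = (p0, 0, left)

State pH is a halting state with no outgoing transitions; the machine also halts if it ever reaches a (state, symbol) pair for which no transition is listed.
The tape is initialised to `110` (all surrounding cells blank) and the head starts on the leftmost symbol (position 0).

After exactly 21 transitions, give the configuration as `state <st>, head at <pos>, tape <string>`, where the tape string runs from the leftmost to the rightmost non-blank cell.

state p0, head at 3, tape 0..0.10

state=p0 head=0 tape=...[1]10..   (p0,1)→(p2,1,left)
state=p2 head=-1 tape=..[.]110..   (p2,.)→(p0,0,left)
state=p0 head=-2 tape=.[.]0110..   (p0,.)→(p2,1,right)
state=p2 head=-1 tape=.1[0]110..   (p2,0)→(p1,1,right)
state=p1 head=0 tape=.11[1]10..   (p1,1)→(p1,0,left)
state=p1 head=-1 tape=.1[1]010..   (p1,1)→(p1,0,left)
state=p1 head=-2 tape=.[1]0010..   (p1,1)→(p1,0,left)
state=p1 head=-3 tape=[.]00010..   (p1,.)→(p0,.,right)
state=p0 head=-2 tape=.[0]0010..   (p0,0)→(p1,0,right)
state=p1 head=-1 tape=.0[0]010..   (p1,0)→(p0,.,right)
state=p0 head=0 tape=.0.[0]10..   (p0,0)→(p1,0,right)
state=p1 head=1 tape=.0.0[1]0..   (p1,1)→(p1,0,left)
state=p1 head=0 tape=.0.[0]00..   (p1,0)→(p0,.,right)
state=p0 head=1 tape=.0..[0]0..   (p0,0)→(p1,0,right)
state=p1 head=2 tape=.0..0[0]..   (p1,0)→(p0,.,right)
state=p0 head=3 tape=.0..0.[.].   (p0,.)→(p2,1,right)
state=p2 head=4 tape=.0..0.1[.]   (p2,.)→(p0,0,left)
state=p0 head=3 tape=.0..0.[1]0   (p0,1)→(p2,1,left)
state=p2 head=2 tape=.0..0[.]10   (p2,.)→(p0,0,left)
state=p0 head=1 tape=.0..[0]010   (p0,0)→(p1,0,right)
state=p1 head=2 tape=.0..0[0]10   (p1,0)→(p0,.,right)
state=p0 head=3 tape=.0..0.[1]0
After 21 steps: state p0, head at 3, tape 0..0.10.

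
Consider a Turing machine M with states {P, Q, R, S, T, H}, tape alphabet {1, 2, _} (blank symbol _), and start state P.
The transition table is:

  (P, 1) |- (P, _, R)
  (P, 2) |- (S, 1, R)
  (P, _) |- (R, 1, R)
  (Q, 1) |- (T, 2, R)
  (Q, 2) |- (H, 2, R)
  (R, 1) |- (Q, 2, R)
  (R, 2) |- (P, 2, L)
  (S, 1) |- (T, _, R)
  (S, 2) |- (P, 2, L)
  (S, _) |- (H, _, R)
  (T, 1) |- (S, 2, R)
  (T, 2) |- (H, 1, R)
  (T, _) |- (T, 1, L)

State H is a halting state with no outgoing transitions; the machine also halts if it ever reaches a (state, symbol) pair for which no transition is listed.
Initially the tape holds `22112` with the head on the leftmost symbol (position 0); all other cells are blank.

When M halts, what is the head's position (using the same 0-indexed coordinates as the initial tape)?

P | [2]2112__   read 2 → write 1, move R, go to S
S | 1[2]112__   read 2 → write 2, move L, go to P
P | [1]2112__   read 1 → write _, move R, go to P
P | _[2]112__   read 2 → write 1, move R, go to S
S | _1[1]12__   read 1 → write _, move R, go to T
T | _1_[1]2__   read 1 → write 2, move R, go to S
S | _1_2[2]__   read 2 → write 2, move L, go to P
P | _1_[2]2__   read 2 → write 1, move R, go to S
S | _1_1[2]__   read 2 → write 2, move L, go to P
P | _1_[1]2__   read 1 → write _, move R, go to P
P | _1__[2]__   read 2 → write 1, move R, go to S
S | _1__1[_]_   read _ → write _, move R, go to H
H | _1__1_[_]
At halt the head is at cell 6.

6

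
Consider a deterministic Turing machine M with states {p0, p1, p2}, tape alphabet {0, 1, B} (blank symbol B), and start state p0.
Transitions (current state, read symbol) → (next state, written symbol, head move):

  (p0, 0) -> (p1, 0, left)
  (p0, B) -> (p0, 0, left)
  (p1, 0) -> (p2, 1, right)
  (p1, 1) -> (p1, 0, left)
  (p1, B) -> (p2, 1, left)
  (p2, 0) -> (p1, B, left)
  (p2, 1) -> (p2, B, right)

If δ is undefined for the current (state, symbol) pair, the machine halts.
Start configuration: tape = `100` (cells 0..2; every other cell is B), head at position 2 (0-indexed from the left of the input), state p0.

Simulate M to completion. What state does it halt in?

state=p0 head=2 tape=BB10[0]   (p0,0)→(p1,0,left)
state=p1 head=1 tape=BB1[0]0   (p1,0)→(p2,1,right)
state=p2 head=2 tape=BB11[0]   (p2,0)→(p1,B,left)
state=p1 head=1 tape=BB1[1]B   (p1,1)→(p1,0,left)
state=p1 head=0 tape=BB[1]0B   (p1,1)→(p1,0,left)
state=p1 head=-1 tape=B[B]00B   (p1,B)→(p2,1,left)
state=p2 head=-2 tape=[B]100B
No transition is defined for (p2, B); M halts in state p2.

p2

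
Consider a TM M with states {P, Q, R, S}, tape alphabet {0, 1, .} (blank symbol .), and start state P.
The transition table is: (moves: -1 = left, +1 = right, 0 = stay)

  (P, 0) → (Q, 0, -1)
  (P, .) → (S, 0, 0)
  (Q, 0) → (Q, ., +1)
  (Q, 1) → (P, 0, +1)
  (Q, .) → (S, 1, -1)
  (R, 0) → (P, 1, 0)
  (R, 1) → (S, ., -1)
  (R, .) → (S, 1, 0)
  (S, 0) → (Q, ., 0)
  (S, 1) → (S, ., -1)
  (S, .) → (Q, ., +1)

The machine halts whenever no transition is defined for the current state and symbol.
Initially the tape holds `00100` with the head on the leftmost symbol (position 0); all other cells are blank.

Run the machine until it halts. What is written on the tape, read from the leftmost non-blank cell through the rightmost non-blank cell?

state=P head=0 tape=..[0]0100..   (P,0)→(Q,0,-1)
state=Q head=-1 tape=.[.]00100..   (Q,.)→(S,1,-1)
state=S head=-2 tape=[.]100100..   (S,.)→(Q,.,+1)
state=Q head=-1 tape=.[1]00100..   (Q,1)→(P,0,+1)
state=P head=0 tape=.0[0]0100..   (P,0)→(Q,0,-1)
state=Q head=-1 tape=.[0]00100..   (Q,0)→(Q,.,+1)
state=Q head=0 tape=..[0]0100..   (Q,0)→(Q,.,+1)
state=Q head=1 tape=...[0]100..   (Q,0)→(Q,.,+1)
state=Q head=2 tape=....[1]00..   (Q,1)→(P,0,+1)
state=P head=3 tape=....0[0]0..   (P,0)→(Q,0,-1)
state=Q head=2 tape=....[0]00..   (Q,0)→(Q,.,+1)
state=Q head=3 tape=.....[0]0..   (Q,0)→(Q,.,+1)
state=Q head=4 tape=......[0]..   (Q,0)→(Q,.,+1)
state=Q head=5 tape=.......[.].   (Q,.)→(S,1,-1)
state=S head=4 tape=......[.]1.   (S,.)→(Q,.,+1)
state=Q head=5 tape=.......[1].   (Q,1)→(P,0,+1)
state=P head=6 tape=.......0[.]   (P,.)→(S,0,0)
state=S head=6 tape=.......0[0]   (S,0)→(Q,.,0)
state=Q head=6 tape=.......0[.]   (Q,.)→(S,1,-1)
state=S head=5 tape=.......[0]1   (S,0)→(Q,.,0)
state=Q head=5 tape=.......[.]1   (Q,.)→(S,1,-1)
state=S head=4 tape=......[.]11   (S,.)→(Q,.,+1)
state=Q head=5 tape=.......[1]1   (Q,1)→(P,0,+1)
state=P head=6 tape=.......0[1]
The non-blank tape span at halt is 01.

01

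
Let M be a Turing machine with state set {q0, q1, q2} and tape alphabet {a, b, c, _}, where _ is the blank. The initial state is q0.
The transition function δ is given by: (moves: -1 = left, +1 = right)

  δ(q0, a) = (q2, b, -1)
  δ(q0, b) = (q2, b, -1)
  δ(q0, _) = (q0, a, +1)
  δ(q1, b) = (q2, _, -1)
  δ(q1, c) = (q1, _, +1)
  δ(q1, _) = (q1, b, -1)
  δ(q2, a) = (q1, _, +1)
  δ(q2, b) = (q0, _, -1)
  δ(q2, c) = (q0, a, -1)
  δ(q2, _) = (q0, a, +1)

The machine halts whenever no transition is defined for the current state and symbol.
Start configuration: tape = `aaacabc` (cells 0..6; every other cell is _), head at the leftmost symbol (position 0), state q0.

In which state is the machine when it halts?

q0

state=q0 head=0 tape=_[a]aacabc   (q0,a)→(q2,b,-1)
state=q2 head=-1 tape=[_]baacabc   (q2,_)→(q0,a,+1)
state=q0 head=0 tape=a[b]aacabc   (q0,b)→(q2,b,-1)
state=q2 head=-1 tape=[a]baacabc   (q2,a)→(q1,_,+1)
state=q1 head=0 tape=_[b]aacabc   (q1,b)→(q2,_,-1)
state=q2 head=-1 tape=[_]_aacabc   (q2,_)→(q0,a,+1)
state=q0 head=0 tape=a[_]aacabc   (q0,_)→(q0,a,+1)
state=q0 head=1 tape=aa[a]acabc   (q0,a)→(q2,b,-1)
state=q2 head=0 tape=a[a]bacabc   (q2,a)→(q1,_,+1)
state=q1 head=1 tape=a_[b]acabc   (q1,b)→(q2,_,-1)
state=q2 head=0 tape=a[_]_acabc   (q2,_)→(q0,a,+1)
state=q0 head=1 tape=aa[_]acabc   (q0,_)→(q0,a,+1)
state=q0 head=2 tape=aaa[a]cabc   (q0,a)→(q2,b,-1)
state=q2 head=1 tape=aa[a]bcabc   (q2,a)→(q1,_,+1)
state=q1 head=2 tape=aa_[b]cabc   (q1,b)→(q2,_,-1)
state=q2 head=1 tape=aa[_]_cabc   (q2,_)→(q0,a,+1)
state=q0 head=2 tape=aaa[_]cabc   (q0,_)→(q0,a,+1)
state=q0 head=3 tape=aaaa[c]abc
No transition is defined for (q0, c); M halts in state q0.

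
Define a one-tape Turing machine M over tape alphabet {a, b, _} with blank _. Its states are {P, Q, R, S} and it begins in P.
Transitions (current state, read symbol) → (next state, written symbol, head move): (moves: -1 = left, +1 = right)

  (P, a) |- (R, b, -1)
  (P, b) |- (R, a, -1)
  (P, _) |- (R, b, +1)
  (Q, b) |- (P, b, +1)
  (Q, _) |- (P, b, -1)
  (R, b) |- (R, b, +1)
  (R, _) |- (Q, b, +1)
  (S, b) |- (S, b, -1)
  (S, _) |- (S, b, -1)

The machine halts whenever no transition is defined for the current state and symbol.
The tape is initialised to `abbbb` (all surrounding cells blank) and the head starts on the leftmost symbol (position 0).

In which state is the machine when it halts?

state=P head=0 tape=_[a]bbbb   (P,a)→(R,b,-1)
state=R head=-1 tape=[_]bbbbb   (R,_)→(Q,b,+1)
state=Q head=0 tape=b[b]bbbb   (Q,b)→(P,b,+1)
state=P head=1 tape=bb[b]bbb   (P,b)→(R,a,-1)
state=R head=0 tape=b[b]abbb   (R,b)→(R,b,+1)
state=R head=1 tape=bb[a]bbb
No transition is defined for (R, a); M halts in state R.

R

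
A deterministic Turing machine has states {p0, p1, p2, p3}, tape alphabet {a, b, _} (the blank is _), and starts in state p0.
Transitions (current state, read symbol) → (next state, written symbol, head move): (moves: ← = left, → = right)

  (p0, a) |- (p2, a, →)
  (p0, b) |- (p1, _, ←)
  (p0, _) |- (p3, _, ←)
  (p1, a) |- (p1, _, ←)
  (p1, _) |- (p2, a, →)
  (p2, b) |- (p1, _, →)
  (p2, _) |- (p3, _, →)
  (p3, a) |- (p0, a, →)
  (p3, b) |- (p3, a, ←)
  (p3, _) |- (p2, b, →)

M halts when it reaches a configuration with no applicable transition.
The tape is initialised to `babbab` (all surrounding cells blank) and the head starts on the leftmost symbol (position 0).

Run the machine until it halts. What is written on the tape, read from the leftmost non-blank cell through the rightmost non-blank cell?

state=p0 head=0 tape=_[b]abbab   (p0,b)→(p1,_,←)
state=p1 head=-1 tape=[_]_abbab   (p1,_)→(p2,a,→)
state=p2 head=0 tape=a[_]abbab   (p2,_)→(p3,_,→)
state=p3 head=1 tape=a_[a]bbab   (p3,a)→(p0,a,→)
state=p0 head=2 tape=a_a[b]bab   (p0,b)→(p1,_,←)
state=p1 head=1 tape=a_[a]_bab   (p1,a)→(p1,_,←)
state=p1 head=0 tape=a[_]__bab   (p1,_)→(p2,a,→)
state=p2 head=1 tape=aa[_]_bab   (p2,_)→(p3,_,→)
state=p3 head=2 tape=aa_[_]bab   (p3,_)→(p2,b,→)
state=p2 head=3 tape=aa_b[b]ab   (p2,b)→(p1,_,→)
state=p1 head=4 tape=aa_b_[a]b   (p1,a)→(p1,_,←)
state=p1 head=3 tape=aa_b[_]_b   (p1,_)→(p2,a,→)
state=p2 head=4 tape=aa_ba[_]b   (p2,_)→(p3,_,→)
state=p3 head=5 tape=aa_ba_[b]   (p3,b)→(p3,a,←)
state=p3 head=4 tape=aa_ba[_]a   (p3,_)→(p2,b,→)
state=p2 head=5 tape=aa_bab[a]
The non-blank tape span at halt is aa_baba.

aa_baba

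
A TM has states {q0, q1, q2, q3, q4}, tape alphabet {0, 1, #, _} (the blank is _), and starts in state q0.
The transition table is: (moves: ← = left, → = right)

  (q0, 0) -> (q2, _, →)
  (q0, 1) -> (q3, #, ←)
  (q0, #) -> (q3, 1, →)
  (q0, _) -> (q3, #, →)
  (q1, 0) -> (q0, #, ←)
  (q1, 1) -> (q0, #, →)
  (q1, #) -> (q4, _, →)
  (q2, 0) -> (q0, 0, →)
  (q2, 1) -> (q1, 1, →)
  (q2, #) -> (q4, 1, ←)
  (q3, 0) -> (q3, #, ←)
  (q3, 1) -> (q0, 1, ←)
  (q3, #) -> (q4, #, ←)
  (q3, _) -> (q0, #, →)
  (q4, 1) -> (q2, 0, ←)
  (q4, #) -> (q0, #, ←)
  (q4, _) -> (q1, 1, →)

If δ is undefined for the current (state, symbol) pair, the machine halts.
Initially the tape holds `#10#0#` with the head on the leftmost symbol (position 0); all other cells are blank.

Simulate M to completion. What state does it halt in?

state=q0 head=0 tape=_____[#]10#0#   (q0,#)→(q3,1,→)
state=q3 head=1 tape=_____1[1]0#0#   (q3,1)→(q0,1,←)
state=q0 head=0 tape=_____[1]10#0#   (q0,1)→(q3,#,←)
state=q3 head=-1 tape=____[_]#10#0#   (q3,_)→(q0,#,→)
state=q0 head=0 tape=____#[#]10#0#   (q0,#)→(q3,1,→)
state=q3 head=1 tape=____#1[1]0#0#   (q3,1)→(q0,1,←)
state=q0 head=0 tape=____#[1]10#0#   (q0,1)→(q3,#,←)
state=q3 head=-1 tape=____[#]#10#0#   (q3,#)→(q4,#,←)
state=q4 head=-2 tape=___[_]##10#0#   (q4,_)→(q1,1,→)
state=q1 head=-1 tape=___1[#]#10#0#   (q1,#)→(q4,_,→)
state=q4 head=0 tape=___1_[#]10#0#   (q4,#)→(q0,#,←)
state=q0 head=-1 tape=___1[_]#10#0#   (q0,_)→(q3,#,→)
state=q3 head=0 tape=___1#[#]10#0#   (q3,#)→(q4,#,←)
state=q4 head=-1 tape=___1[#]#10#0#   (q4,#)→(q0,#,←)
state=q0 head=-2 tape=___[1]##10#0#   (q0,1)→(q3,#,←)
state=q3 head=-3 tape=__[_]###10#0#   (q3,_)→(q0,#,→)
state=q0 head=-2 tape=__#[#]##10#0#   (q0,#)→(q3,1,→)
state=q3 head=-1 tape=__#1[#]#10#0#   (q3,#)→(q4,#,←)
state=q4 head=-2 tape=__#[1]##10#0#   (q4,1)→(q2,0,←)
state=q2 head=-3 tape=__[#]0##10#0#   (q2,#)→(q4,1,←)
state=q4 head=-4 tape=_[_]10##10#0#   (q4,_)→(q1,1,→)
state=q1 head=-3 tape=_1[1]0##10#0#   (q1,1)→(q0,#,→)
state=q0 head=-2 tape=_1#[0]##10#0#   (q0,0)→(q2,_,→)
state=q2 head=-1 tape=_1#_[#]#10#0#   (q2,#)→(q4,1,←)
state=q4 head=-2 tape=_1#[_]1#10#0#   (q4,_)→(q1,1,→)
state=q1 head=-1 tape=_1#1[1]#10#0#   (q1,1)→(q0,#,→)
state=q0 head=0 tape=_1#1#[#]10#0#   (q0,#)→(q3,1,→)
state=q3 head=1 tape=_1#1#1[1]0#0#   (q3,1)→(q0,1,←)
state=q0 head=0 tape=_1#1#[1]10#0#   (q0,1)→(q3,#,←)
state=q3 head=-1 tape=_1#1[#]#10#0#   (q3,#)→(q4,#,←)
state=q4 head=-2 tape=_1#[1]##10#0#   (q4,1)→(q2,0,←)
state=q2 head=-3 tape=_1[#]0##10#0#   (q2,#)→(q4,1,←)
state=q4 head=-4 tape=_[1]10##10#0#   (q4,1)→(q2,0,←)
state=q2 head=-5 tape=[_]010##10#0#
No transition is defined for (q2, _); M halts in state q2.

q2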